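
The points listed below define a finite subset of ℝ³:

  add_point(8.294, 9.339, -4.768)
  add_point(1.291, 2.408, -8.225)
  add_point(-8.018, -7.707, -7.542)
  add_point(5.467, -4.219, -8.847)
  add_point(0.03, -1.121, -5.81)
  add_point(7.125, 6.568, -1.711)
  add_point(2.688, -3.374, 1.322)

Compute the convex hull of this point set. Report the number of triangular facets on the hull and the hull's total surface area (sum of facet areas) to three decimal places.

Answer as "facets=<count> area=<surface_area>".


6 of the 7 inputs are extreme points: [0, 1, 2, 3, 5, 6].

Triangle areas on the boundary:
  f1: (p6, p3, p2) → 70.0091
  f2: (p1, p0, p2) → 27.3058
  f3: (p1, p3, p2) → 52.2669
  f4: (p1, p3, p0) → 39.9283
  f5: (p5, p0, p2) → 41.9371
  f6: (p5, p6, p2) → 75.8564
  f7: (p5, p3, p0) → 27.5074
  f8: (p5, p6, p3) → 57.1770
Σ area = 391.988

Euler characteristic 6−12+8 = 2 ✓

facets=8 area=391.988


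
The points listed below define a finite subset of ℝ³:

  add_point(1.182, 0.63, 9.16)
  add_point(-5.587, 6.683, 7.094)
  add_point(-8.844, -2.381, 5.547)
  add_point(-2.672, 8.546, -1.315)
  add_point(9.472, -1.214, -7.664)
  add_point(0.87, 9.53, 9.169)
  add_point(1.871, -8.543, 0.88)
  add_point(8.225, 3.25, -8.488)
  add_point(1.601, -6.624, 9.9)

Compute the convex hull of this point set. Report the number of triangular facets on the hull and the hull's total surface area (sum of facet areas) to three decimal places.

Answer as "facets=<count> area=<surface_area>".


Points on the hull: [1, 2, 3, 4, 5, 6, 7, 8] (8 of 9).

Triangle areas on the boundary:
  f1: (p8, p5, p4) → 154.7637
  f2: (p6, p4, p2) → 81.2478
  f3: (p6, p8, p2) → 53.9216
  f4: (p6, p8, p4) → 53.5510
  f5: (p1, p3, p2) → 43.8427
  f6: (p1, p3, p5) → 33.2742
  f7: (p1, p8, p2) → 58.9331
  f8: (p1, p8, p5) → 56.1159
  f9: (p7, p5, p4) → 46.0129
  f10: (p7, p3, p5) → 75.3664
  f11: (p7, p4, p2) → 53.1203
  f12: (p7, p3, p2) → 96.3352
Σ area = 806.485

Euler: V−E+F = 8−18+12 = 2.

facets=12 area=806.485


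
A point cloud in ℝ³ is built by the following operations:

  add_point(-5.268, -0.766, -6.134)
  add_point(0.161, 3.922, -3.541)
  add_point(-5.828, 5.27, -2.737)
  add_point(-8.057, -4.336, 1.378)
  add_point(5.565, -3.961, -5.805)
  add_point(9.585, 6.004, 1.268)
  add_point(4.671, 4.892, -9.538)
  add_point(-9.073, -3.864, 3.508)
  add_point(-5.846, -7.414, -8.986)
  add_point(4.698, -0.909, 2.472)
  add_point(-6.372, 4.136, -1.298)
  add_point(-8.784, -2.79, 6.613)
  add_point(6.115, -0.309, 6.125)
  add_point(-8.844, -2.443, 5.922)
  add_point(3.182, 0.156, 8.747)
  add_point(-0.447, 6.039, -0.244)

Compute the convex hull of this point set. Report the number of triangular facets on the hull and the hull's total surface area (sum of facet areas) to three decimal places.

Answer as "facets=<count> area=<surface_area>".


facets=22 area=819.059

Points on the hull: [0, 2, 4, 5, 6, 7, 8, 10, 11, 12, 13, 14, 15] (13 of 16).

Area of each hull facet:
  f1: (p6, p15, p5) → 50.8150
  f2: (p14, p15, p5) → 51.7632
  f3: (p2, p8, p7) → 71.8876
  f4: (p2, p6, p15) → 31.8616
  f5: (p4, p6, p5) → 54.8152
  f6: (p4, p6, p8) → 59.3804
  f7: (p10, p2, p7) → 3.1634
  f8: (p10, p2, p15) → 5.7135
  f9: (p0, p6, p8) → 39.8939
  f10: (p0, p2, p8) → 4.8350
  f11: (p0, p2, p6) → 40.5754
  f12: (p12, p4, p8) → 71.6166
  f13: (p12, p14, p5) → 14.0139
  f14: (p12, p4, p5) → 51.6849
  f15: (p11, p14, p15) → 67.2082
  f16: (p11, p10, p15) → 32.6723
  f17: (p11, p12, p14) → 20.3924
  f18: (p11, p8, p7) → 7.2751
  f19: (p11, p12, p8) → 123.3198
  f20: (p13, p10, p7) → 13.6516
  f21: (p13, p11, p7) → 0.9135
  f22: (p13, p11, p10) → 1.6061
Σ area = 819.059

Check V−E+F: 13 − 33 + 22 = 2.


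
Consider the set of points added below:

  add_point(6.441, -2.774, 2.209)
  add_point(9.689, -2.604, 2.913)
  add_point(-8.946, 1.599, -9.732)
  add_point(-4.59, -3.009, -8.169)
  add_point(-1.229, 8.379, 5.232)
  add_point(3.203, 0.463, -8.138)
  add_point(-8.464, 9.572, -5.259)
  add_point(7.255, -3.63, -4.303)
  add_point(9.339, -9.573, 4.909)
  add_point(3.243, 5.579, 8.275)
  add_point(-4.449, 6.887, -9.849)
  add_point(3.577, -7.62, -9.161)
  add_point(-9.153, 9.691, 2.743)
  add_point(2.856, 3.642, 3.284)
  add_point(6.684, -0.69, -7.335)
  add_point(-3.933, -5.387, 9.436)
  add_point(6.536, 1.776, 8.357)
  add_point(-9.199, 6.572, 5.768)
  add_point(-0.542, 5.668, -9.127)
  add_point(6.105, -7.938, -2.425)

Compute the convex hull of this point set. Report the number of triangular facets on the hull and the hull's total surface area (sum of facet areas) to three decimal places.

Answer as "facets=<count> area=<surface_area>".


facets=28 area=1218.927

Hull vertices (16/20): indices [1, 2, 3, 4, 6, 7, 8, 9, 10, 11, 12, 14, 15, 16, 17, 18].

Per-facet area ½‖(b−a)×(c−a)‖:
  f1: (p9, p15, p17) → 74.7607
  f2: (p2, p15, p17) → 110.4608
  f3: (p2, p11, p10) → 53.8862
  f4: (p8, p11, p15) → 111.6745
  f5: (p14, p9, p1) → 62.7719
  f6: (p12, p2, p17) → 31.6980
  f7: (p3, p11, p15) → 83.8264
  f8: (p3, p2, p15) → 54.2451
  f9: (p3, p2, p11) → 13.5885
  f10: (p16, p9, p15) → 31.8259
  f11: (p16, p8, p15) → 73.7381
  f12: (p16, p9, p1) → 13.9667
  f13: (p16, p8, p1) → 26.2249
  f14: (p18, p14, p9) → 82.0174
  f15: (p18, p11, p10) → 23.9877
  f16: (p18, p14, p11) → 37.1208
  f17: (p7, p8, p1) → 27.7005
  f18: (p7, p14, p1) → 12.8677
  f19: (p7, p8, p11) → 38.0190
  f20: (p7, p14, p11) → 15.3092
  f21: (p4, p18, p9) → 41.3767
  f22: (p4, p9, p17) → 20.3111
  f23: (p4, p12, p17) → 17.3802
  f24: (p6, p18, p10) → 11.4241
  f25: (p6, p4, p18) → 60.7701
  f26: (p6, p4, p12) → 33.0057
  f27: (p6, p2, p10) → 23.0252
  f28: (p6, p12, p2) → 31.9443
Σ area = 1218.927

Check V−E+F: 16 − 42 + 28 = 2.


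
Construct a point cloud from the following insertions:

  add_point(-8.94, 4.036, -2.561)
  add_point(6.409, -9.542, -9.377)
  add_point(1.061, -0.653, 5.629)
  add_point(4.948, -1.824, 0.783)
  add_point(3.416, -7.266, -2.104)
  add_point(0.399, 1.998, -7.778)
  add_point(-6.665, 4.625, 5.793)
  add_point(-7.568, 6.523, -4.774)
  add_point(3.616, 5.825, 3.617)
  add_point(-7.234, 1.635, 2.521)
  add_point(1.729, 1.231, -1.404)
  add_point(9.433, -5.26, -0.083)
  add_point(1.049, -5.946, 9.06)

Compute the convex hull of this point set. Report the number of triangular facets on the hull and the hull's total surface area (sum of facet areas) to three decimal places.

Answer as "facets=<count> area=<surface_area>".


facets=14 area=767.855

Hull vertices (9/13): indices [0, 1, 5, 6, 7, 8, 9, 11, 12].

Per-facet area ½‖(b−a)×(c−a)‖:
  f1: (p12, p1, p11) → 59.9201
  f2: (p5, p1, p11) → 66.0324
  f3: (p9, p6, p0) → 12.0460
  f4: (p9, p6, p12) → 28.9820
  f5: (p9, p1, p0) → 62.2676
  f6: (p9, p12, p1) → 124.5337
  f7: (p7, p6, p0) → 13.9926
  f8: (p7, p1, p0) → 38.8631
  f9: (p7, p5, p1) → 35.2579
  f10: (p8, p5, p11) → 74.2407
  f11: (p8, p7, p5) → 58.5753
  f12: (p8, p7, p6) → 56.4151
  f13: (p8, p12, p11) → 71.9008
  f14: (p8, p6, p12) → 64.8283
Σ area = 767.855

Euler characteristic 9−21+14 = 2 ✓


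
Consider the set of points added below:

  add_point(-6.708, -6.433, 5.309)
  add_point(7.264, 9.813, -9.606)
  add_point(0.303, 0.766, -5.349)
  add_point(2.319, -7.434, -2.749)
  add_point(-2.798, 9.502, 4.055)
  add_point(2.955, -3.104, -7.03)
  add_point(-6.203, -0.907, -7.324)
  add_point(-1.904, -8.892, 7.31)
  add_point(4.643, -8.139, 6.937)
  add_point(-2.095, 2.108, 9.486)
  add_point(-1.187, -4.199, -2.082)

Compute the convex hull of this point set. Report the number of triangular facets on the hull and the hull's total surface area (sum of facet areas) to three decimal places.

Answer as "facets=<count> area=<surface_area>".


Hull vertices (9/11): indices [0, 1, 3, 4, 5, 6, 7, 8, 9].

Facet areas (half cross-product norm):
  f1: (p9, p7, p0) → 30.0381
  f2: (p4, p9, p0) → 44.9138
  f3: (p4, p9, p1) → 69.9292
  f4: (p8, p9, p1) → 140.6893
  f5: (p8, p9, p7) → 36.8818
  f6: (p8, p5, p1) → 92.3219
  f7: (p6, p5, p1) → 65.0849
  f8: (p6, p4, p0) → 100.4292
  f9: (p6, p4, p1) → 120.3250
  f10: (p3, p8, p7) → 32.4885
  f11: (p3, p8, p5) → 21.7080
  f12: (p3, p6, p5) → 28.7364
  f13: (p3, p7, p0) → 31.6292
  f14: (p3, p6, p0) → 66.8974
Σ area = 882.073

Check V−E+F: 9 − 21 + 14 = 2.

facets=14 area=882.073


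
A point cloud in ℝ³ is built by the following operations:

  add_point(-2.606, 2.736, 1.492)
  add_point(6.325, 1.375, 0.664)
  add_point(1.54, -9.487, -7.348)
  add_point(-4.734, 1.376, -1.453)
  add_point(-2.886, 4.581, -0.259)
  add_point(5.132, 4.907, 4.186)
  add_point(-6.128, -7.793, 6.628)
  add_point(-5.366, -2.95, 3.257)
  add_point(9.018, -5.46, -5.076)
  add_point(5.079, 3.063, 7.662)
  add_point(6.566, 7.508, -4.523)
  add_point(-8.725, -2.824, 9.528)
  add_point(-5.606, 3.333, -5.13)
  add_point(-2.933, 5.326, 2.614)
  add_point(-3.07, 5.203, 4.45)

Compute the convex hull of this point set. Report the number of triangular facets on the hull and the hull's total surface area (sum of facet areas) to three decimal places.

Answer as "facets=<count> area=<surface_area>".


Extreme-point indices: [2, 5, 6, 8, 9, 10, 11, 12, 13, 14] — 10 of 15 on the boundary.

Triangle areas on the boundary:
  f1: (p2, p10, p8) → 55.3460
  f2: (p12, p2, p10) → 94.2540
  f3: (p9, p10, p8) → 82.9259
  f4: (p6, p2, p8) → 69.8453
  f5: (p6, p9, p11) → 47.3498
  f6: (p6, p9, p8) → 119.8355
  f7: (p6, p12, p11) → 50.1463
  f8: (p6, p12, p2) → 106.1452
  f9: (p14, p12, p11) → 54.8994
  f10: (p14, p9, p11) → 49.4378
  f11: (p13, p12, p10) → 49.2997
  f12: (p13, p14, p10) → 8.3898
  f13: (p13, p14, p12) → 3.7714
  f14: (p5, p9, p10) → 4.3588
  f15: (p5, p14, p10) → 37.1905
  f16: (p5, p14, p9) → 16.1520
Σ area = 849.347

Euler characteristic 10−24+16 = 2 ✓

facets=16 area=849.347


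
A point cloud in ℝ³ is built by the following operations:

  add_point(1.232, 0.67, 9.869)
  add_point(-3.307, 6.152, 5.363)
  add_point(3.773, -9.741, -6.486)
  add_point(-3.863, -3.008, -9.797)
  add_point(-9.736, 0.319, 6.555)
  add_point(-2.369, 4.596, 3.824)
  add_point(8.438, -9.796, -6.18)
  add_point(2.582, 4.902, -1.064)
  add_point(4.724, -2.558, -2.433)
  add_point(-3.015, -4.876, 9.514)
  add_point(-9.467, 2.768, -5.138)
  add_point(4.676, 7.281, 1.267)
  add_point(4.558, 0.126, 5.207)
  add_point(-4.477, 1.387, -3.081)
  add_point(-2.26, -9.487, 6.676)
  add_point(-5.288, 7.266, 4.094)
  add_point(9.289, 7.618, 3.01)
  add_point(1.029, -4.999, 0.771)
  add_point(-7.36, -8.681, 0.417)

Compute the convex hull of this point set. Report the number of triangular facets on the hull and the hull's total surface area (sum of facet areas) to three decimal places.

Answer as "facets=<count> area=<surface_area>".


facets=24 area=1077.293

Points on the hull: [0, 1, 2, 3, 4, 6, 9, 10, 11, 12, 14, 15, 16, 18] (14 of 19).

Area of each hull facet:
  f1: (p3, p6, p16) → 138.0254
  f2: (p0, p9, p4) → 31.4558
  f3: (p18, p10, p4) → 61.6753
  f4: (p18, p10, p3) → 54.0308
  f5: (p15, p10, p4) → 45.7542
  f6: (p11, p3, p16) → 29.5670
  f7: (p11, p10, p3) → 74.2635
  f8: (p11, p15, p16) → 15.3006
  f9: (p11, p15, p10) → 56.8838
  f10: (p12, p6, p16) → 69.4739
  f11: (p12, p0, p16) → 23.8652
  f12: (p12, p0, p6) → 27.1595
  f13: (p14, p0, p6) → 93.6560
  f14: (p14, p0, p9) → 15.1304
  f15: (p14, p9, p4) → 22.3191
  f16: (p14, p18, p4) → 44.2206
  f17: (p2, p3, p6) → 16.8503
  f18: (p2, p18, p3) → 61.2227
  f19: (p2, p14, p6) → 31.6288
  f20: (p2, p14, p18) → 52.8270
  f21: (p1, p0, p4) → 36.6787
  f22: (p1, p15, p4) → 11.1567
  f23: (p1, p0, p16) → 50.7907
  f24: (p1, p15, p16) → 13.3571
Σ area = 1077.293

Check V−E+F: 14 − 36 + 24 = 2.


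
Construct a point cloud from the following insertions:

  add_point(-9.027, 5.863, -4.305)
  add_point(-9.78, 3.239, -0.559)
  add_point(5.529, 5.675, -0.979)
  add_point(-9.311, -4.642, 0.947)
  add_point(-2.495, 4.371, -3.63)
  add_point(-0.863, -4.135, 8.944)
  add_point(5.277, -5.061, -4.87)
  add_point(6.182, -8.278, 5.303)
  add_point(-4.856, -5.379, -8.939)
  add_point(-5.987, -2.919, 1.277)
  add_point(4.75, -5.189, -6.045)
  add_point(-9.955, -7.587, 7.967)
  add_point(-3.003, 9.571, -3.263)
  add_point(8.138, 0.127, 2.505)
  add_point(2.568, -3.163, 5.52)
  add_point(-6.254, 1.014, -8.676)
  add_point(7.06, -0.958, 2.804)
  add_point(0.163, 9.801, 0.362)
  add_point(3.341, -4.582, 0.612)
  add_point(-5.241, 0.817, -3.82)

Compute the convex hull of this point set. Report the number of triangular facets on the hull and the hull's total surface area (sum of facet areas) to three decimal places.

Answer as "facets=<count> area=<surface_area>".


Extreme-point indices: [0, 1, 2, 3, 5, 6, 7, 8, 10, 11, 12, 13, 15, 17] — 14 of 20 on the boundary.

Facet areas (half cross-product norm):
  f1: (p5, p17, p11) → 76.2970
  f2: (p5, p17, p13) → 74.9542
  f3: (p2, p17, p13) → 18.2324
  f4: (p1, p17, p11) → 75.6642
  f5: (p7, p5, p13) → 40.2196
  f6: (p7, p8, p11) → 131.3782
  f7: (p7, p5, p11) → 37.1282
  f8: (p3, p1, p0) → 13.3561
  f9: (p3, p15, p8) → 34.9409
  f10: (p3, p15, p0) → 39.3825
  f11: (p3, p8, p11) → 22.2535
  f12: (p3, p1, p11) → 25.7371
  f13: (p10, p7, p8) → 54.8097
  f14: (p10, p2, p13) → 37.1740
  f15: (p10, p15, p8) → 32.3561
  f16: (p10, p15, p2) → 74.0853
  f17: (p12, p15, p0) → 25.1890
  f18: (p12, p1, p17) → 22.3330
  f19: (p12, p1, p0) → 15.7401
  f20: (p12, p2, p17) → 15.6568
  f21: (p12, p15, p2) → 51.2185
  f22: (p6, p7, p13) → 40.4630
  f23: (p6, p10, p13) → 2.8471
  f24: (p6, p10, p7) → 3.4489
Σ area = 964.865

Euler: V−E+F = 14−36+24 = 2.

facets=24 area=964.865


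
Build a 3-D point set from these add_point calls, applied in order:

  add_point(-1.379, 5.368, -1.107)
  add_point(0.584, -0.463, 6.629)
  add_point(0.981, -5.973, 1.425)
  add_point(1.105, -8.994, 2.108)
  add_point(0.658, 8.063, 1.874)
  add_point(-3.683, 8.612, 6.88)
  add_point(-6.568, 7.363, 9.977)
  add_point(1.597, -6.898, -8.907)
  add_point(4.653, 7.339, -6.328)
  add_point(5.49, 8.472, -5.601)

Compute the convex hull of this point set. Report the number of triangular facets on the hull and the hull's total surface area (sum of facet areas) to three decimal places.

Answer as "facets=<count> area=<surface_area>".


facets=14 area=588.797

Points on the hull: [0, 1, 3, 4, 5, 6, 7, 8, 9] (9 of 10).

Triangle areas on the boundary:
  f1: (p7, p3, p6) → 106.9621
  f2: (p7, p3, p9) → 90.8822
  f3: (p1, p3, p6) → 32.4961
  f4: (p1, p3, p9) → 76.4190
  f5: (p0, p7, p6) → 66.8612
  f6: (p5, p1, p6) → 22.1166
  f7: (p5, p0, p6) → 14.1745
  f8: (p8, p7, p9) → 5.6270
  f9: (p8, p0, p7) → 58.4730
  f10: (p8, p5, p9) → 12.2525
  f11: (p8, p5, p0) → 27.1840
  f12: (p4, p1, p9) → 38.7788
  f13: (p4, p5, p9) → 5.6052
  f14: (p4, p5, p1) → 30.9641
Σ area = 588.797

Euler: V−E+F = 9−21+14 = 2.


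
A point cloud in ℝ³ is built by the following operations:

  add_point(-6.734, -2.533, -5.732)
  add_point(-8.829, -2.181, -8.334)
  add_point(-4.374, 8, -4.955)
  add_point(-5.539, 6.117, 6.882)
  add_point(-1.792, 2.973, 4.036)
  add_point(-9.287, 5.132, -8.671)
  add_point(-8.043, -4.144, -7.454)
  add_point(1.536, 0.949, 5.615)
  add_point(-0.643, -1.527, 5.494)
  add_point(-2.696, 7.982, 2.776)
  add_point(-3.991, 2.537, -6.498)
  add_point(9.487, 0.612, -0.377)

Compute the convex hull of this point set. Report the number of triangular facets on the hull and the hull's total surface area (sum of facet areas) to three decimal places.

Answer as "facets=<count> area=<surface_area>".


Hull vertices (10/12): indices [1, 2, 3, 5, 6, 7, 8, 9, 10, 11].

Triangle areas on the boundary:
  f1: (p8, p6, p11) → 90.0784
  f2: (p8, p3, p6) → 69.5161
  f3: (p1, p6, p11) → 21.6765
  f4: (p1, p3, p5) → 58.7851
  f5: (p1, p3, p6) → 20.2012
  f6: (p2, p11, p5) → 45.4770
  f7: (p2, p3, p5) → 37.4692
  f8: (p7, p3, p11) → 29.4763
  f9: (p7, p8, p11) → 14.4261
  f10: (p7, p8, p3) → 14.5569
  f11: (p10, p11, p5) → 13.7911
  f12: (p10, p1, p5) → 20.2204
  f13: (p10, p1, p11) → 39.9658
  f14: (p9, p3, p11) → 34.9983
  f15: (p9, p2, p11) → 57.6547
  f16: (p9, p2, p3) → 16.1965
Σ area = 584.490

Euler: V−E+F = 10−24+16 = 2.

facets=16 area=584.490


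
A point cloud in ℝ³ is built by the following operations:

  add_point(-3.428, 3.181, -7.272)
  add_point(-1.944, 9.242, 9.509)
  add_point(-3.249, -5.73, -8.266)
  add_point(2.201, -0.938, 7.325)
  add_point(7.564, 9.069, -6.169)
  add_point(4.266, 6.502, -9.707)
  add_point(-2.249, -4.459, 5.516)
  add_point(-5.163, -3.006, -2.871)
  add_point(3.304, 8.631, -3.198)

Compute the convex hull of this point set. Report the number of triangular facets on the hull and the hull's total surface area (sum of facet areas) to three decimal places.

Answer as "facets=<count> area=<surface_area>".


facets=14 area=674.067

9 of the 9 inputs are extreme points: [0, 1, 2, 3, 4, 5, 6, 7, 8].

Area of each hull facet:
  f1: (p3, p1, p4) → 95.5746
  f2: (p0, p1, p7) → 67.6430
  f3: (p8, p1, p4) → 19.7727
  f4: (p8, p5, p4) → 14.0784
  f5: (p8, p0, p1) → 65.1161
  f6: (p8, p0, p5) → 29.0704
  f7: (p6, p1, p7) → 63.8032
  f8: (p6, p3, p1) → 31.6186
  f9: (p2, p5, p4) → 30.1333
  f10: (p2, p3, p4) → 136.2265
  f11: (p2, p6, p3) → 37.6970
  f12: (p2, p6, p7) → 22.2359
  f13: (p2, p0, p7) → 24.1535
  f14: (p2, p0, p5) → 36.9442
Σ area = 674.067

Check V−E+F: 9 − 21 + 14 = 2.


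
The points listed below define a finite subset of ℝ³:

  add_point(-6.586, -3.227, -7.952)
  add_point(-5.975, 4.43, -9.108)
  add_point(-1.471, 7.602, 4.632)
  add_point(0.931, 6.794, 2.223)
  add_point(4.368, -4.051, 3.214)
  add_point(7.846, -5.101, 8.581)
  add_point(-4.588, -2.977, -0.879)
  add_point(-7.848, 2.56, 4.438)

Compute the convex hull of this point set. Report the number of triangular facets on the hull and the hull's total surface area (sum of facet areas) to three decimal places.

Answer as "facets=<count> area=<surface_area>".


facets=12 area=531.733

Hull vertices (8/8): indices [0, 1, 2, 3, 4, 5, 6, 7].

Per-facet area ½‖(b−a)×(c−a)‖:
  f1: (p2, p5, p7) → 66.0053
  f2: (p1, p2, p7) → 55.3297
  f3: (p0, p1, p7) → 51.2981
  f4: (p3, p2, p5) → 25.9314
  f5: (p3, p1, p2) → 22.7039
  f6: (p6, p5, p7) → 65.7424
  f7: (p6, p0, p7) → 26.0141
  f8: (p6, p0, p5) → 35.7895
  f9: (p4, p0, p5) → 11.4683
  f10: (p4, p0, p1) → 60.5130
  f11: (p4, p3, p5) → 34.1184
  f12: (p4, p3, p1) → 76.8193
Σ area = 531.733

Euler: V−E+F = 8−18+12 = 2.


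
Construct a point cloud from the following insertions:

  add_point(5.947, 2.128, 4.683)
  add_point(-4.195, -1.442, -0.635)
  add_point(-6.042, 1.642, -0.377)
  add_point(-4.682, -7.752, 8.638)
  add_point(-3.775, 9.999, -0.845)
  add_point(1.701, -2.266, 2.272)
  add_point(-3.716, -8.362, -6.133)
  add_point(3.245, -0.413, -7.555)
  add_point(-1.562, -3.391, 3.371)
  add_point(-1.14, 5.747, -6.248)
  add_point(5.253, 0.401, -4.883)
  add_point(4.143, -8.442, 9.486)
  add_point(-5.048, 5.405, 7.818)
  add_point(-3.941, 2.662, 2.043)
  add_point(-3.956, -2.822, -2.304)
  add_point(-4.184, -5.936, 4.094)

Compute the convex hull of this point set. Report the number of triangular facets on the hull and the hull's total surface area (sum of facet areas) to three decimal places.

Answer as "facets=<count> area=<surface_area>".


Extreme-point indices: [0, 2, 3, 4, 6, 7, 9, 10, 11, 12] — 10 of 16 on the boundary.

Per-facet area ½‖(b−a)×(c−a)‖:
  f1: (p6, p7, p11) → 91.8351
  f2: (p12, p11, p0) → 69.8710
  f3: (p4, p12, p0) → 57.3355
  f4: (p4, p12, p2) → 36.3913
  f5: (p3, p6, p11) → 65.8471
  f6: (p3, p12, p11) → 58.2735
  f7: (p3, p6, p2) → 73.6675
  f8: (p3, p12, p2) → 55.9333
  f9: (p10, p4, p0) → 62.5368
  f10: (p10, p11, p0) → 55.7040
  f11: (p10, p7, p11) → 25.2206
  f12: (p9, p10, p7) → 13.1979
  f13: (p9, p10, p4) → 26.5957
  f14: (p9, p6, p7) → 40.0555
  f15: (p9, p6, p2) → 51.0588
  f16: (p9, p4, p2) → 28.9229
Σ area = 812.446

Check V−E+F: 10 − 24 + 16 = 2.

facets=16 area=812.446


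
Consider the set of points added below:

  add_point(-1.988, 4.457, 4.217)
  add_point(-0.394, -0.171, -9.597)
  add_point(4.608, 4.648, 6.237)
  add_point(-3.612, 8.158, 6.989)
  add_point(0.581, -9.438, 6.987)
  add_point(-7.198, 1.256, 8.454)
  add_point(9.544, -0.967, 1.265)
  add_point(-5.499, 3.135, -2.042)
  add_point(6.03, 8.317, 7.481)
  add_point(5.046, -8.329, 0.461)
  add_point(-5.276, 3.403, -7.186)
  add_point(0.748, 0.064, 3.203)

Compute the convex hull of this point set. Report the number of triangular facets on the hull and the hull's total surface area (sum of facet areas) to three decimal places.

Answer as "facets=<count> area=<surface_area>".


Hull vertices (8/12): indices [1, 3, 4, 5, 6, 8, 9, 10].

Facet areas (half cross-product norm):
  f1: (p8, p4, p5) → 98.9184
  f2: (p8, p4, p6) → 79.4062
  f3: (p8, p1, p6) → 85.4178
  f4: (p9, p4, p6) → 32.6247
  f5: (p9, p1, p6) → 59.2813
  f6: (p9, p1, p4) → 50.0991
  f7: (p10, p8, p1) → 62.3841
  f8: (p10, p4, p5) → 105.5335
  f9: (p10, p1, p4) → 61.9388
  f10: (p3, p8, p5) → 33.9811
  f11: (p3, p10, p5) → 58.8474
  f12: (p3, p10, p8) → 71.6500
Σ area = 800.082

Euler characteristic 8−18+12 = 2 ✓

facets=12 area=800.082


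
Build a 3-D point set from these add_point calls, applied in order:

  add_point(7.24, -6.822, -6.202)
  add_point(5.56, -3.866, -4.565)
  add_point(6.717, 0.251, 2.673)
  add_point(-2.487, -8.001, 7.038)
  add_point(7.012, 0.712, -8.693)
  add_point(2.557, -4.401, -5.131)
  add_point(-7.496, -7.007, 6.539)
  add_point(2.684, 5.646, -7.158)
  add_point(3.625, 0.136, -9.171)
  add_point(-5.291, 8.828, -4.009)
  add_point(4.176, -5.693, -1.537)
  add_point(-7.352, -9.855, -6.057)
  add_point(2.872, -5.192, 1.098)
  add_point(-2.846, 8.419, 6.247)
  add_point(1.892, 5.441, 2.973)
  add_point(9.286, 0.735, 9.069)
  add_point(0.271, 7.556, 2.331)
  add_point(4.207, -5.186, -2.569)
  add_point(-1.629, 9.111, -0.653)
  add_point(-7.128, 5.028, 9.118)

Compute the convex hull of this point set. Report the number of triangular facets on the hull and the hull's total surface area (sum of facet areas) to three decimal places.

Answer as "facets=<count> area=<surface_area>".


facets=22 area=1142.249

Points on the hull: [0, 3, 4, 6, 7, 8, 9, 11, 13, 15, 16, 18, 19] (13 of 20).

Facet areas (half cross-product norm):
  f1: (p7, p18, p15) → 71.6435
  f2: (p7, p9, p18) → 20.9513
  f3: (p7, p9, p8) → 22.1805
  f4: (p13, p19, p15) → 44.2700
  f5: (p13, p9, p18) → 14.8712
  f6: (p13, p9, p19) → 30.9214
  f7: (p3, p0, p15) → 111.6225
  f8: (p3, p19, p6) → 31.2806
  f9: (p3, p19, p15) → 98.5258
  f10: (p11, p0, p8) → 60.5016
  f11: (p11, p9, p8) → 101.3123
  f12: (p11, p3, p6) → 33.1046
  f13: (p11, p3, p0) → 98.1486
  f14: (p11, p19, p6) → 72.1808
  f15: (p11, p9, p19) → 128.1382
  f16: (p4, p0, p8) → 13.7167
  f17: (p4, p7, p8) → 10.2932
  f18: (p4, p0, p15) → 67.4891
  f19: (p4, p7, p15) → 59.7092
  f20: (p16, p18, p15) → 8.6231
  f21: (p16, p13, p15) → 33.2037
  f22: (p16, p13, p18) → 9.5609
Σ area = 1142.249

Euler: V−E+F = 13−33+22 = 2.


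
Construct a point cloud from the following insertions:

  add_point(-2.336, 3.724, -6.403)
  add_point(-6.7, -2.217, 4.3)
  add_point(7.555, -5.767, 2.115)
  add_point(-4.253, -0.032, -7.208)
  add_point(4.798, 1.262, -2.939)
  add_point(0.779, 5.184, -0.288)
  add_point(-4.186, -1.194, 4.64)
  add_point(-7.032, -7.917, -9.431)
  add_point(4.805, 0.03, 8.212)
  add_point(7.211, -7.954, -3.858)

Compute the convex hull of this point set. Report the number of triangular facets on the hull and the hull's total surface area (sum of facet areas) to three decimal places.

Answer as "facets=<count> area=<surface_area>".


10 of the 10 inputs are extreme points: [0, 1, 2, 3, 4, 5, 6, 7, 8, 9].

Facet areas (half cross-product norm):
  f1: (p9, p2, p7) → 44.8331
  f2: (p1, p2, p7) → 108.0612
  f3: (p1, p8, p2) → 54.6275
  f4: (p0, p9, p7) → 89.5253
  f5: (p0, p1, p5) → 40.1551
  f6: (p4, p9, p2) → 27.8445
  f7: (p4, p8, p2) → 39.2440
  f8: (p4, p8, p5) → 32.5707
  f9: (p4, p0, p5) → 21.2700
  f10: (p4, p0, p9) → 35.2419
  f11: (p6, p8, p5) → 42.7431
  f12: (p6, p1, p5) → 9.6198
  f13: (p6, p1, p8) → 4.5560
  f14: (p3, p1, p7) → 51.7544
  f15: (p3, p0, p7) → 2.7380
  f16: (p3, p0, p1) → 25.6221
Σ area = 630.407

Euler: V−E+F = 10−24+16 = 2.

facets=16 area=630.407


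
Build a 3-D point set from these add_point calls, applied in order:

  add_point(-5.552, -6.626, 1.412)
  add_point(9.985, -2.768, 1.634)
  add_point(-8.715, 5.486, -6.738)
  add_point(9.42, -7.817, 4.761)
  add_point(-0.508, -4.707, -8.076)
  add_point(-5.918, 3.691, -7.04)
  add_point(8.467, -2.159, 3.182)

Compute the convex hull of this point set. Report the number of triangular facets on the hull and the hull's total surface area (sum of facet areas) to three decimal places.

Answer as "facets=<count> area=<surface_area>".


facets=10 area=472.777

7 of the 7 inputs are extreme points: [0, 1, 2, 3, 4, 5, 6].

Per-facet area ½‖(b−a)×(c−a)‖:
  f1: (p3, p4, p1) → 42.4070
  f2: (p0, p4, p2) → 69.6869
  f3: (p0, p3, p4) → 81.3858
  f4: (p5, p1, p2) → 17.7589
  f5: (p5, p4, p2) → 6.9263
  f6: (p5, p4, p1) → 70.8338
  f7: (p6, p1, p2) → 22.6721
  f8: (p6, p3, p1) → 6.5881
  f9: (p6, p0, p2) → 110.6587
  f10: (p6, p0, p3) → 43.8592
Σ area = 472.777

Euler characteristic 7−15+10 = 2 ✓


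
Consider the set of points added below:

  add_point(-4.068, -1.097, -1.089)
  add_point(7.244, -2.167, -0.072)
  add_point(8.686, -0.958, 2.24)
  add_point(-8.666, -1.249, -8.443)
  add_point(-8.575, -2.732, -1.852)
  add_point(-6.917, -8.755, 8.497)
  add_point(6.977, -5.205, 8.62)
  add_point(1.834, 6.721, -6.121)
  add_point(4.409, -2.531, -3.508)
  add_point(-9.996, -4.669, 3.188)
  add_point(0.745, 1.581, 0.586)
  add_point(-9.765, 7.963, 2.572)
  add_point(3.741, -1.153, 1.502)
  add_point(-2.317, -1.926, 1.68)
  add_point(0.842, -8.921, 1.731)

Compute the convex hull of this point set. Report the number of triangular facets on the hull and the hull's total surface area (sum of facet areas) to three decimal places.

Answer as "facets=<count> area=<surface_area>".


facets=16 area=896.908

Extreme-point indices: [1, 2, 3, 5, 6, 7, 8, 9, 11, 14] — 10 of 15 on the boundary.

Facet areas (half cross-product norm):
  f1: (p3, p11, p9) → 72.8552
  f2: (p7, p11, p2) → 96.1065
  f3: (p7, p3, p11) → 85.8915
  f4: (p6, p11, p2) → 80.4493
  f5: (p5, p3, p9) → 27.1818
  f6: (p5, p11, p9) → 37.9573
  f7: (p5, p6, p11) → 128.4577
  f8: (p14, p5, p3) → 81.7884
  f9: (p14, p5, p6) → 51.1973
  f10: (p8, p14, p3) → 62.8395
  f11: (p8, p7, p3) → 63.4358
  f12: (p1, p6, p2) → 11.1446
  f13: (p1, p14, p6) → 39.3312
  f14: (p1, p8, p14) → 19.9195
  f15: (p1, p7, p2) → 17.0685
  f16: (p1, p8, p7) → 21.2842
Σ area = 896.908

Check V−E+F: 10 − 24 + 16 = 2.


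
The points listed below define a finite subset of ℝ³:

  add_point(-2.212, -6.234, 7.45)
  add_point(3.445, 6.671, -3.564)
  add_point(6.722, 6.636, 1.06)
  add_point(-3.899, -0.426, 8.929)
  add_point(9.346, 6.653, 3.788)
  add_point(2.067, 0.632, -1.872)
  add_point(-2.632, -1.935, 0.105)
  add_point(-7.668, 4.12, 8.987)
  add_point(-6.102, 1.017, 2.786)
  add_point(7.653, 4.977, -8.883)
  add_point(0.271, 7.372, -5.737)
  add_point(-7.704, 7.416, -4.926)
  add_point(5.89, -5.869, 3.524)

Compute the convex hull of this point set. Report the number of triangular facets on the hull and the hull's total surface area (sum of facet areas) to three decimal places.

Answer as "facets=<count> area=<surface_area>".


Points on the hull: [0, 3, 4, 6, 7, 8, 9, 10, 11, 12] (10 of 13).

Area of each hull facet:
  f1: (p7, p4, p11) → 122.0715
  f2: (p10, p4, p11) → 41.7492
  f3: (p10, p9, p11) → 13.4227
  f4: (p10, p9, p4) → 51.6540
  f5: (p6, p9, p11) → 85.3275
  f6: (p8, p7, p11) → 33.7501
  f7: (p8, p7, p0) → 33.6181
  f8: (p8, p6, p11) → 26.7562
  f9: (p8, p6, p0) → 22.3501
  f10: (p3, p0, p4) → 49.1002
  f11: (p3, p7, p4) → 45.9949
  f12: (p3, p7, p0) → 8.2617
  f13: (p12, p6, p0) → 35.9365
  f14: (p12, p6, p9) → 75.0022
  f15: (p12, p0, p4) → 56.3725
  f16: (p12, p9, p4) → 82.3876
Σ area = 783.755

Euler: V−E+F = 10−24+16 = 2.

facets=16 area=783.755


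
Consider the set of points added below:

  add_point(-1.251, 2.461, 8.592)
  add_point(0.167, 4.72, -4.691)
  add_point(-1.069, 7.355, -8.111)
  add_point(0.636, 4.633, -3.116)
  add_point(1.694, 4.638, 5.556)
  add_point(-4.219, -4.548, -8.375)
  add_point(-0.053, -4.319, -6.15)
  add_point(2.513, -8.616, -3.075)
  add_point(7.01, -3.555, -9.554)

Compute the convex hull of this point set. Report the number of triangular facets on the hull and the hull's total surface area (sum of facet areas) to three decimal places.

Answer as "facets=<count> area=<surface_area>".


Extreme-point indices: [0, 2, 4, 5, 7, 8] — 6 of 9 on the boundary.

Per-facet area ½‖(b−a)×(c−a)‖:
  f1: (p2, p8, p5) → 65.7405
  f2: (p0, p2, p5) → 103.6726
  f3: (p7, p8, p5) → 42.6962
  f4: (p7, p0, p5) → 78.2369
  f5: (p4, p2, p8) → 95.6198
  f6: (p4, p0, p2) → 27.4979
  f7: (p4, p7, p8) → 74.1128
  f8: (p4, p7, p0) → 37.6703
Σ area = 525.247

Check V−E+F: 6 − 12 + 8 = 2.

facets=8 area=525.247


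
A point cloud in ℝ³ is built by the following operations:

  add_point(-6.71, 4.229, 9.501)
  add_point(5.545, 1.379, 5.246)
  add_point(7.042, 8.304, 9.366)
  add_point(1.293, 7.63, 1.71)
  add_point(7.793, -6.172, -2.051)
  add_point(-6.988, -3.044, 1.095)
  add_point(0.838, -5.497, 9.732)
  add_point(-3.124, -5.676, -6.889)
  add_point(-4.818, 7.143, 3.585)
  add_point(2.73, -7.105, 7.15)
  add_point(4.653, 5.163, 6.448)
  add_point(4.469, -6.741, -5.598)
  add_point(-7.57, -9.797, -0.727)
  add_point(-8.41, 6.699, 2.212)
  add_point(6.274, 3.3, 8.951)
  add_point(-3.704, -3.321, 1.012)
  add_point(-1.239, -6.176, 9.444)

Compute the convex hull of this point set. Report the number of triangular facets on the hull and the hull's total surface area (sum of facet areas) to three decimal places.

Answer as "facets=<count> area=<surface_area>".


Hull vertices (13/17): indices [0, 2, 3, 4, 6, 7, 8, 9, 11, 12, 13, 14, 16].

Per-facet area ½‖(b−a)×(c−a)‖:
  f1: (p7, p12, p13) → 68.7428
  f2: (p14, p2, p4) → 27.0060
  f3: (p14, p2, p6) → 10.9922
  f4: (p11, p12, p4) → 30.2682
  f5: (p11, p7, p12) → 31.8535
  f6: (p0, p2, p6) → 82.2820
  f7: (p0, p16, p6) → 12.7772
  f8: (p0, p2, p13) → 56.1888
  f9: (p0, p12, p13) → 65.2953
  f10: (p0, p16, p12) → 73.5438
  f11: (p9, p16, p6) → 3.8063
  f12: (p9, p14, p4) → 58.4571
  f13: (p9, p14, p6) → 18.5516
  f14: (p9, p12, p4) → 69.2437
  f15: (p9, p16, p12) → 29.2602
  f16: (p3, p2, p4) → 75.4038
  f17: (p3, p11, p4) → 38.4507
  f18: (p3, p7, p13) → 76.1186
  f19: (p3, p11, p7) → 62.0982
  f20: (p8, p2, p13) → 2.3575
  f21: (p8, p3, p13) → 7.6151
  f22: (p8, p3, p2) → 28.8982
Σ area = 929.211

Check V−E+F: 13 − 33 + 22 = 2.

facets=22 area=929.211


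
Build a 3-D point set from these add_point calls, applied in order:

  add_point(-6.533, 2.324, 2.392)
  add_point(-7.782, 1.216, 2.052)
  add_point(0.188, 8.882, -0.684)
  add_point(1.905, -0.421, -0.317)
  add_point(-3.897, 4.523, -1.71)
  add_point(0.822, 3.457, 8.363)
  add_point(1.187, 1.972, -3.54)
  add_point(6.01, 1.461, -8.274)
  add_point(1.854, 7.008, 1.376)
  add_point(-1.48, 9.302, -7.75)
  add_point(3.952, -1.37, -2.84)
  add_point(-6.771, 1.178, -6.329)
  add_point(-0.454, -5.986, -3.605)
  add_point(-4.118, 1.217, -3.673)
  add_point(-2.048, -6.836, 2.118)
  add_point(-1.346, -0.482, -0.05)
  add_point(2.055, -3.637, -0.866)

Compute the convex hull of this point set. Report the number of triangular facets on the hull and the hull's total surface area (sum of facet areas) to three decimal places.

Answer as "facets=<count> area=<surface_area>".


facets=20 area=591.288

Extreme-point indices: [0, 1, 2, 5, 7, 8, 9, 10, 11, 12, 14, 16] — 12 of 17 on the boundary.

Area of each hull facet:
  f1: (p5, p14, p1) → 51.5056
  f2: (p11, p14, p1) → 41.6324
  f3: (p10, p5, p7) → 30.6085
  f4: (p0, p5, p1) → 5.2140
  f5: (p0, p2, p5) → 43.0306
  f6: (p8, p5, p7) → 39.1026
  f7: (p8, p2, p7) → 19.2357
  f8: (p8, p2, p5) → 8.4339
  f9: (p12, p11, p7) → 52.6931
  f10: (p12, p11, p14) → 29.2323
  f11: (p9, p2, p7) → 39.0097
  f12: (p9, p11, p7) → 51.8932
  f13: (p9, p11, p1) → 40.4817
  f14: (p9, p0, p1) → 10.0235
  f15: (p9, p0, p2) → 35.3115
  f16: (p16, p5, p14) → 34.7521
  f17: (p16, p10, p5) → 20.6831
  f18: (p16, p12, p14) → 12.2675
  f19: (p16, p10, p7) → 4.6045
  f20: (p16, p12, p7) → 21.5726
Σ area = 591.288

Euler: V−E+F = 12−30+20 = 2.


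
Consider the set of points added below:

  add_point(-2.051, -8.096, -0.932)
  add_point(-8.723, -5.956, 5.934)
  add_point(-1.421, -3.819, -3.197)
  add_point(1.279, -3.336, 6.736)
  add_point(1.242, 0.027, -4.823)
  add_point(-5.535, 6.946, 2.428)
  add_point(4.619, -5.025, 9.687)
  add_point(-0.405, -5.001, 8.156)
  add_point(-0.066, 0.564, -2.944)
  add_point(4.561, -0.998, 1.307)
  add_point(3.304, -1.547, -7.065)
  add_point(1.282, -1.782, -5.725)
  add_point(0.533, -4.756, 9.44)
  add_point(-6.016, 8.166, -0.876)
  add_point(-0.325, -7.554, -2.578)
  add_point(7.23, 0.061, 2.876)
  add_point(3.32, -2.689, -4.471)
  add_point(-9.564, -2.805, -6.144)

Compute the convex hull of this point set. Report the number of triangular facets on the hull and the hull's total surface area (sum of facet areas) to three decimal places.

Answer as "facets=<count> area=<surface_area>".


facets=18 area=724.149

Hull vertices (11/18): indices [0, 1, 5, 6, 10, 12, 13, 14, 15, 16, 17].

Area of each hull facet:
  f1: (p1, p13, p17) → 77.6622
  f2: (p10, p13, p17) → 77.4903
  f3: (p10, p13, p15) → 77.4581
  f4: (p5, p1, p13) → 20.7486
  f5: (p5, p13, p15) → 24.5148
  f6: (p5, p6, p15) → 64.4721
  f7: (p14, p10, p17) → 45.4121
  f8: (p12, p1, p6) → 7.0912
  f9: (p12, p5, p6) → 26.7910
  f10: (p12, p5, p1) → 66.5399
  f11: (p16, p10, p15) → 9.5108
  f12: (p16, p14, p10) → 7.3710
  f13: (p16, p6, p15) → 36.7670
  f14: (p16, p14, p6) → 42.7134
  f15: (p0, p1, p6) → 60.8636
  f16: (p0, p14, p6) → 15.6414
  f17: (p0, p1, p17) → 50.2043
  f18: (p0, p14, p17) → 12.8969
Σ area = 724.149

Euler characteristic 11−27+18 = 2 ✓


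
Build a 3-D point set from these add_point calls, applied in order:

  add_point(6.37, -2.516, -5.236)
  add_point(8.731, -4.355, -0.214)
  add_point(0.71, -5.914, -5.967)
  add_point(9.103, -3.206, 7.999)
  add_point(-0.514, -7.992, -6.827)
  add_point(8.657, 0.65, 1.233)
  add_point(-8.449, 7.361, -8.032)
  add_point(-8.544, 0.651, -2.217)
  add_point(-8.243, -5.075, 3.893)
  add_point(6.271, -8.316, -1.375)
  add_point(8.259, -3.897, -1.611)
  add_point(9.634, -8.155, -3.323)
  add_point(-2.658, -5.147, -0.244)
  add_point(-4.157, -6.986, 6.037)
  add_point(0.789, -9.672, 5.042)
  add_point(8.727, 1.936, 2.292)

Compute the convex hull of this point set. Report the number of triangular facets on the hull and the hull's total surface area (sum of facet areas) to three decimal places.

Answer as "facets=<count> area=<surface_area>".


Points on the hull: [0, 3, 4, 5, 6, 7, 8, 11, 13, 14, 15] (11 of 16).

Triangle areas on the boundary:
  f1: (p14, p3, p11) → 60.3675
  f2: (p4, p6, p7) → 54.1391
  f3: (p4, p14, p11) → 58.5821
  f4: (p15, p3, p11) → 43.3863
  f5: (p15, p3, p6) → 64.8002
  f6: (p13, p14, p3) → 29.4805
  f7: (p0, p15, p6) → 81.4233
  f8: (p0, p4, p11) → 30.2318
  f9: (p0, p4, p6) → 76.1982
  f10: (p8, p4, p14) → 59.2193
  f11: (p8, p13, p14) → 8.3097
  f12: (p8, p4, p7) → 51.7216
  f13: (p8, p13, p3) → 23.5616
  f14: (p8, p6, p7) → 4.2225
  f15: (p8, p3, p6) → 153.7185
  f16: (p5, p15, p11) → 2.0826
  f17: (p5, p0, p11) → 25.6374
  f18: (p5, p0, p15) → 2.9974
Σ area = 830.080

Check V−E+F: 11 − 27 + 18 = 2.

facets=18 area=830.080


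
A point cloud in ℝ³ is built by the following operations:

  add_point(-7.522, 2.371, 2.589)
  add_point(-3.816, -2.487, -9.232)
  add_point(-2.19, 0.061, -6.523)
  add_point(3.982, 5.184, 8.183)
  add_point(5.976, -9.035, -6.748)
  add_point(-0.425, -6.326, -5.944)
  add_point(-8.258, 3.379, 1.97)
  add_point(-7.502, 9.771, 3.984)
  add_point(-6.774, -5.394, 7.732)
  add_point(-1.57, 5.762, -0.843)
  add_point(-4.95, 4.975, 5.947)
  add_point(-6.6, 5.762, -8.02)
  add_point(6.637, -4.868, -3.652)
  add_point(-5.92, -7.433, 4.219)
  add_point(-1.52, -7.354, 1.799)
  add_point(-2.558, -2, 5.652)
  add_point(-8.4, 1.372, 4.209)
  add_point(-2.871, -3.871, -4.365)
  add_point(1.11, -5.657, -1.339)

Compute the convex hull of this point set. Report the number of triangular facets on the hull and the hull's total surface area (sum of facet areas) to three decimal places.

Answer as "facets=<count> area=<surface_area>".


Hull vertices (14/19): indices [1, 3, 4, 5, 6, 7, 8, 9, 10, 11, 12, 13, 14, 16].

Area of each hull facet:
  f1: (p8, p7, p16) → 17.2454
  f2: (p6, p7, p16) → 9.2351
  f3: (p6, p11, p16) → 7.5946
  f4: (p6, p11, p7) → 35.0342
  f5: (p9, p3, p12) → 71.6007
  f6: (p9, p11, p12) → 59.1879
  f7: (p9, p7, p3) → 45.6300
  f8: (p9, p11, p7) → 37.7622
  f9: (p14, p8, p3) → 59.3412
  f10: (p10, p7, p3) → 23.1566
  f11: (p10, p8, p3) → 48.6393
  f12: (p10, p8, p7) → 19.0065
  f13: (p4, p3, p12) → 15.0167
  f14: (p4, p14, p3) → 85.0857
  f15: (p4, p11, p12) → 44.5269
  f16: (p1, p4, p11) → 35.6115
  f17: (p13, p14, p8) → 8.4879
  f18: (p13, p8, p16) → 16.1258
  f19: (p13, p4, p14) → 10.7849
  f20: (p13, p11, p16) → 57.4901
  f21: (p13, p1, p11) → 62.9769
  f22: (p5, p1, p4) → 15.3766
  f23: (p5, p13, p4) → 35.2392
  f24: (p5, p13, p1) → 34.0161
Σ area = 854.172

Euler: V−E+F = 14−36+24 = 2.

facets=24 area=854.172


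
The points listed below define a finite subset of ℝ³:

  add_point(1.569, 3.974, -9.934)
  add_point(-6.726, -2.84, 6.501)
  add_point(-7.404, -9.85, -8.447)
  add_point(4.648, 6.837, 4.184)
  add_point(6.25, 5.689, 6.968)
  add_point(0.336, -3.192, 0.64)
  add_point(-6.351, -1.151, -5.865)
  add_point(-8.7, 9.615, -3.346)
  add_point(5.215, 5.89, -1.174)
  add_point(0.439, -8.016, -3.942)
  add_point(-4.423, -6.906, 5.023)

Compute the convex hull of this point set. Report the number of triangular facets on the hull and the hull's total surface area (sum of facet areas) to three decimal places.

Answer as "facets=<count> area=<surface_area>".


facets=14 area=869.116

Points on the hull: [0, 1, 2, 3, 4, 7, 8, 9, 10] (9 of 11).

Per-facet area ½‖(b−a)×(c−a)‖:
  f1: (p0, p2, p7) → 110.5667
  f2: (p1, p4, p7) → 118.3228
  f3: (p1, p2, p7) → 128.5955
  f4: (p8, p0, p7) → 63.1739
  f5: (p10, p1, p4) → 37.9704
  f6: (p10, p1, p2) → 32.2269
  f7: (p3, p4, p7) → 13.6835
  f8: (p3, p8, p7) → 39.8464
  f9: (p3, p8, p4) → 6.7312
  f10: (p9, p0, p2) → 62.0405
  f11: (p9, p8, p0) → 63.8544
  f12: (p9, p8, p4) → 60.1642
  f13: (p9, p10, p4) → 84.6499
  f14: (p9, p10, p2) → 47.2896
Σ area = 869.116

Check V−E+F: 9 − 21 + 14 = 2.


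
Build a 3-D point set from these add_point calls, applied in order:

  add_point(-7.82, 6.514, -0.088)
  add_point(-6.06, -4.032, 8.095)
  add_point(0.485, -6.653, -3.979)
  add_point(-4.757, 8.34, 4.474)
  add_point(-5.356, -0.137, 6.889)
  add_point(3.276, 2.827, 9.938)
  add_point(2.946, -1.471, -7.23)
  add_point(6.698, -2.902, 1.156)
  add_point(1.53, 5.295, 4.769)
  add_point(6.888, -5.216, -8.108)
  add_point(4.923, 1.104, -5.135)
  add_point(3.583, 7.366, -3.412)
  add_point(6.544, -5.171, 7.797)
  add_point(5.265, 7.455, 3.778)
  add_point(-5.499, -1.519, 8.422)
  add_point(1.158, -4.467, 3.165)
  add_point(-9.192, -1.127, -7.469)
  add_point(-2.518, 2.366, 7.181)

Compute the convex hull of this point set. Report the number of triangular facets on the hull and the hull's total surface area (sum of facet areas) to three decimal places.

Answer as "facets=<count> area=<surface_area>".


Points on the hull: [0, 1, 2, 3, 5, 6, 7, 9, 11, 12, 13, 14, 16] (13 of 18).

Area of each hull facet:
  f1: (p2, p9, p16) → 40.7060
  f2: (p2, p1, p16) → 79.6615
  f3: (p12, p1, p5) → 50.2543
  f4: (p12, p2, p9) → 51.5159
  f5: (p12, p2, p1) → 76.4718
  f6: (p14, p5, p3) → 48.0806
  f7: (p14, p1, p5) → 9.9306
  f8: (p6, p9, p16) → 22.8082
  f9: (p6, p11, p16) → 58.5189
  f10: (p6, p11, p9) → 20.4441
  f11: (p0, p11, p16) → 63.7686
  f12: (p0, p11, p3) → 32.7868
  f13: (p0, p1, p16) → 71.5632
  f14: (p0, p14, p3) → 30.8012
  f15: (p0, p14, p1) → 13.2251
  f16: (p13, p12, p5) → 34.3394
  f17: (p13, p5, p3) → 38.8431
  f18: (p13, p11, p3) → 36.7690
  f19: (p13, p11, p9) → 48.9164
  f20: (p7, p12, p9) → 18.1981
  f21: (p7, p13, p9) → 45.3968
  f22: (p7, p13, p12) → 37.7198
Σ area = 930.719

Check V−E+F: 13 − 33 + 22 = 2.

facets=22 area=930.719
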